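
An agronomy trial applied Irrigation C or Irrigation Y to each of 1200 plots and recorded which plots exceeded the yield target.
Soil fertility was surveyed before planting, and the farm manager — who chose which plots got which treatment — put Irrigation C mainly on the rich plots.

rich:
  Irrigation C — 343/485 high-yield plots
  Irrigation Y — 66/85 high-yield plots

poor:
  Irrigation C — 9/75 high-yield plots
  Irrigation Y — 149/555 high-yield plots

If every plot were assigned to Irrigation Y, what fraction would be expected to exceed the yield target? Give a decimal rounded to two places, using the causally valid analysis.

0.51

Since soil fertility is a pre-existing factor (not a product of the irrigation) and it affects the outcome on its own, it is a confounder. The stratified rates, not the pooled rate, identify the causal effect.
Standardising Irrigation Y to the population soil fertility mix: 0.475·66/85 + 0.525·149/555 = 0.510.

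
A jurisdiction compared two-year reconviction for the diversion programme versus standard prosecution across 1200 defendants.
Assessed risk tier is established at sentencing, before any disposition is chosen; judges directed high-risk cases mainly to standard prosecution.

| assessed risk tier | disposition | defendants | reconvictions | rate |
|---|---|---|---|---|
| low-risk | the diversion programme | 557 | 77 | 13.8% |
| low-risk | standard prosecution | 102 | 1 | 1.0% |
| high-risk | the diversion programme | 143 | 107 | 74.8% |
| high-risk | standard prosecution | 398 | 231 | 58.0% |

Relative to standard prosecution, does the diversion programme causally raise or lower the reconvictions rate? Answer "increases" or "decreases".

increases

The assessed risk tier-specific comparison favours standard prosecution throughout, but the pooled figures favour the diversion programme. The question is whether to condition on assessed risk tier.
Assessed risk tier satisfies the back-door criterion: it is not a descendant of the disposition, and it blocks the spurious path from disposition to outcome. Adjusting for it (i.e., using the within-assessed risk tier rates) gives the causal effect.
Within each level — low-risk: 13.8% vs 1.0%; high-risk: 74.8% vs 58.0% — standard prosecution is lower every time.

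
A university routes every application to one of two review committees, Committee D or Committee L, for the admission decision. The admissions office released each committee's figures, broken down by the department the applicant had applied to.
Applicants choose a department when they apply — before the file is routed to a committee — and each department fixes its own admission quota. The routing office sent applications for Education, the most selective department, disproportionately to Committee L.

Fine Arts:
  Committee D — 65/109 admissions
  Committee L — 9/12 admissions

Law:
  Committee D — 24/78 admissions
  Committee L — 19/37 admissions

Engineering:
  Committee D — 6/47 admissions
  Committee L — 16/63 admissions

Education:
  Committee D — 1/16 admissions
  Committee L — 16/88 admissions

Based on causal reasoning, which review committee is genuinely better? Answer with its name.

Committee L

Committee L is higher inside every department stratum but Committee D is higher in aggregate. Whether to stratify depends on how department relates to the review committee.
The imbalance in department arose from how applicants were allocated, not from anything the review committee did; and department independently affects the outcome. The pooled gap is confounded — condition on department.
Within each level — Fine Arts: 59.6% vs 75.0%; Law: 30.8% vs 51.4%; Engineering: 12.8% vs 25.4%; Education: 6.2% vs 18.2% — Committee L is higher every time.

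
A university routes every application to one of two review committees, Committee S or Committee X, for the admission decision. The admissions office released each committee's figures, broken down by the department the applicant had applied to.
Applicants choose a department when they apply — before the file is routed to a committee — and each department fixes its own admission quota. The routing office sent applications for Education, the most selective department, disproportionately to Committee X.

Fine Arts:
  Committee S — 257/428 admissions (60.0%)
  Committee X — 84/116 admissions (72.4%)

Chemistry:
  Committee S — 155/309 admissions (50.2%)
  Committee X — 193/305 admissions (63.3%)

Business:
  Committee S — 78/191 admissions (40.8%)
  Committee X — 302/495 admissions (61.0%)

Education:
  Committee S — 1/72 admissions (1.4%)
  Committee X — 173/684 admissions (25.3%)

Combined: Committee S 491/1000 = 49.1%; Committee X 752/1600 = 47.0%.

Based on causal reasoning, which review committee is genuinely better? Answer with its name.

Committee X

Department differs across review committees for reasons unrelated to any effect of the review committee itself, and it separately predicts the outcome — a classic confounder. We must compare within department levels.
Within each level — Fine Arts: 60.0% vs 72.4%; Chemistry: 50.2% vs 63.3%; Business: 40.8% vs 61.0%; Education: 1.4% vs 25.3% — Committee X is higher every time.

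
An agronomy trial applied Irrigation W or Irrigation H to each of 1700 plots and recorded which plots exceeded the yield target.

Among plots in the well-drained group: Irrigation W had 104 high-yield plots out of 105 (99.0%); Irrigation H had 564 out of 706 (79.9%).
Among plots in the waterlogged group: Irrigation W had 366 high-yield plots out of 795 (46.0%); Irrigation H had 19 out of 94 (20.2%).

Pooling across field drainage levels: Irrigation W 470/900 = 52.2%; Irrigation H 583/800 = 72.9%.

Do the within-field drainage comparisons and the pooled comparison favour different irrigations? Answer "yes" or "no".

Within each field drainage level (well-drained 99.0% vs 79.9%; waterlogged 46.0% vs 20.2%), Irrigation W has the higher rate every time. Pooled: 52.2% vs 72.9% — Irrigation H has the higher rate overall. The two comparisons disagree.

yes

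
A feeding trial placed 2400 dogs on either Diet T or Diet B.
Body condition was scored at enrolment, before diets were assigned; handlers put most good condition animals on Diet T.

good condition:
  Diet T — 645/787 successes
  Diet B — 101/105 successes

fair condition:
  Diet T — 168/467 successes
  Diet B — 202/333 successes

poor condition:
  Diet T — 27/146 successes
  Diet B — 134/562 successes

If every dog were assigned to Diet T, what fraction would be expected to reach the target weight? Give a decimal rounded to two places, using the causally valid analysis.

Starting body condition is set before the diet has any effect — it is not caused by the diet — and it independently drives the outcome. That makes it a confounder, so the causal comparison is within starting body condition levels.
Standardising Diet T to the population starting body condition mix: 0.372·645/787 + 0.333·168/467 + 0.295·27/146 = 0.479.

0.48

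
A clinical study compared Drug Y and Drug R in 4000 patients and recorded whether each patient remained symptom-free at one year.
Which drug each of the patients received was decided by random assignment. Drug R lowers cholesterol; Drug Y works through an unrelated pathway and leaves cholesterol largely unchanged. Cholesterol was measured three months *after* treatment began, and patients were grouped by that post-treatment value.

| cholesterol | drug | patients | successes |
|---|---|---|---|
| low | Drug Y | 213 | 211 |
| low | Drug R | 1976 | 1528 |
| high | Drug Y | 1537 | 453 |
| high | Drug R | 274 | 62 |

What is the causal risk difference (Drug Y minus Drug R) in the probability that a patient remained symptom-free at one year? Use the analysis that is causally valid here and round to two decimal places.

-0.33

The cholesterol-specific comparison favours Drug Y throughout, but the pooled figures favour Drug R. The question is whether to condition on cholesterol.
The distribution of cholesterol is itself part of what the drug does — it is an intermediate outcome. Holding it fixed would remove that part of the effect; the total effect is the pooled difference.
The causal difference is the pooled difference: 0.379 − 0.707 = -0.327.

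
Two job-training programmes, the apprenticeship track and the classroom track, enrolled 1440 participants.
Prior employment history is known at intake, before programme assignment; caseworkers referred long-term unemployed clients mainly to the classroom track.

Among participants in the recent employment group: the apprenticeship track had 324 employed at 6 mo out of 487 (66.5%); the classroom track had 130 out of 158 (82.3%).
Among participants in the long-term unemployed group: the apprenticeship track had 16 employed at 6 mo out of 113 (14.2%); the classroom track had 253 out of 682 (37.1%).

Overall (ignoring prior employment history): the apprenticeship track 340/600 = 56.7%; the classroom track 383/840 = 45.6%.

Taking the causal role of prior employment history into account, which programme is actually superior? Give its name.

the classroom track

the classroom track is higher inside every prior employment history stratum but the apprenticeship track is higher in aggregate. Whether to stratify depends on how prior employment history relates to the programme.
Prior employment history satisfies the back-door criterion: it is not a descendant of the programme, and it blocks the spurious path from programme to outcome. Adjusting for it (i.e., using the within-prior employment history rates) gives the causal effect.
Within each level — recent employment: 66.5% vs 82.3%; long-term unemployed: 14.2% vs 37.1% — the classroom track is higher every time.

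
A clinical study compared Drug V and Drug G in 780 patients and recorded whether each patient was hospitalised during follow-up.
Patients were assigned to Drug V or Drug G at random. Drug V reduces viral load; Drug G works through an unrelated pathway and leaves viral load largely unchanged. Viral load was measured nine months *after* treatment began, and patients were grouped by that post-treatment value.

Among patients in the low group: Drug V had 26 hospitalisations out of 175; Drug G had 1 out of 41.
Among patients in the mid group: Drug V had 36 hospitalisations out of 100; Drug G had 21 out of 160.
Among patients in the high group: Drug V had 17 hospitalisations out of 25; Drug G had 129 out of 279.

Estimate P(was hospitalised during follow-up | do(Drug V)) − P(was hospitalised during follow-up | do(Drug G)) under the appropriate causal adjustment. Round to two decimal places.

Viral load here is a post-treatment variable shaped by the drug; conditioning on it would introduce bias rather than remove it. The overall comparison is the causal one.
The causal difference is the pooled difference: 0.263 − 0.315 = -0.051.

-0.05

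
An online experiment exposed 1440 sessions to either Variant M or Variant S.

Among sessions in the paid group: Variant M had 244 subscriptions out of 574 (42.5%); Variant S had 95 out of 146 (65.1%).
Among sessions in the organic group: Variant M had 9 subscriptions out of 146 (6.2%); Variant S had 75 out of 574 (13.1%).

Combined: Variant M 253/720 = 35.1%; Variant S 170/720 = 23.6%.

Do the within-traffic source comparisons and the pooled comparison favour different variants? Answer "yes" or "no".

yes

Within each traffic source level (paid 42.5% vs 65.1%; organic 6.2% vs 13.1%), Variant S has the higher rate every time. Pooled: 35.1% vs 23.6% — Variant M has the higher rate overall. The two comparisons disagree.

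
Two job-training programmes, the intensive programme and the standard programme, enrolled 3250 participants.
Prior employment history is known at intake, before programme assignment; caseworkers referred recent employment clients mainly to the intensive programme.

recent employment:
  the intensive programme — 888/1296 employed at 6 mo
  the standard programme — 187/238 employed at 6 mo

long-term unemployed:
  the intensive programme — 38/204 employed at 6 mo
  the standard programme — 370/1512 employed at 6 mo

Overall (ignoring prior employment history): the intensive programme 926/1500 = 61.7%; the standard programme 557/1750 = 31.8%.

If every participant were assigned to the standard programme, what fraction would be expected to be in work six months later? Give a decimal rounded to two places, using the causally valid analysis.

The prior employment history-specific comparison favours the standard programme throughout, but the pooled figures favour the intensive programme. The question is whether to condition on prior employment history.
Here prior employment history is a common cause — it drives both which programme a case falls under and the outcome. The crude comparison mixes populations; the stratum-specific rates are the causally relevant ones.
Standardising the standard programme to the population prior employment history mix: 0.472·187/238 + 0.528·370/1512 = 0.500.

0.50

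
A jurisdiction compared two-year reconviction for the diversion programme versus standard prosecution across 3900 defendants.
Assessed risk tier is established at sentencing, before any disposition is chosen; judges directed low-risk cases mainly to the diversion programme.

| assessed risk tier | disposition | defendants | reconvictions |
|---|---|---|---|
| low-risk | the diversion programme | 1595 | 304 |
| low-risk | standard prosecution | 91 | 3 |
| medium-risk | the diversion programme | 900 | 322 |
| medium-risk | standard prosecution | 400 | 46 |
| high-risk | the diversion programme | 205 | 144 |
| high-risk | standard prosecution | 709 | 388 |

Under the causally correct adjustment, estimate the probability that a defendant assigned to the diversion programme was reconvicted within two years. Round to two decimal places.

The stratified and pooled comparisons disagree (standard prosecution wins within each assessed risk tier; the diversion programme wins overall), so the answer turns on the causal role of assessed risk tier.
Here assessed risk tier is a common cause — it drives both which disposition a case falls under and the outcome. The crude comparison mixes populations; the stratum-specific rates are the causally relevant ones.
Standardising the diversion programme to the population assessed risk tier mix: 0.432·304/1595 + 0.333·322/900 + 0.234·144/205 = 0.366.

0.37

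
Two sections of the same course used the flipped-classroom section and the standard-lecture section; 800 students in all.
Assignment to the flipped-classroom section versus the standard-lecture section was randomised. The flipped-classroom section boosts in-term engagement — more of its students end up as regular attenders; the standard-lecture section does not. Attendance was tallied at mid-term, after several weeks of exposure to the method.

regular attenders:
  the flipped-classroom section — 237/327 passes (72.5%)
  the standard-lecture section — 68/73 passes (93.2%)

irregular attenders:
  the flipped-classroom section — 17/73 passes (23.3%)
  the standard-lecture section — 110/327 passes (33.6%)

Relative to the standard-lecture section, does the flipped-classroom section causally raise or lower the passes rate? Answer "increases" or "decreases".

Stratifying would compare teaching methods among students the teaching methods themselves sorted into mid-term attendance groups — a form of selection on an intermediate. The unconditioned pooled rates give the total causal effect.
Pooled: the flipped-classroom section 63.5% vs the standard-lecture section 44.5%; the flipped-classroom section is higher overall.

increases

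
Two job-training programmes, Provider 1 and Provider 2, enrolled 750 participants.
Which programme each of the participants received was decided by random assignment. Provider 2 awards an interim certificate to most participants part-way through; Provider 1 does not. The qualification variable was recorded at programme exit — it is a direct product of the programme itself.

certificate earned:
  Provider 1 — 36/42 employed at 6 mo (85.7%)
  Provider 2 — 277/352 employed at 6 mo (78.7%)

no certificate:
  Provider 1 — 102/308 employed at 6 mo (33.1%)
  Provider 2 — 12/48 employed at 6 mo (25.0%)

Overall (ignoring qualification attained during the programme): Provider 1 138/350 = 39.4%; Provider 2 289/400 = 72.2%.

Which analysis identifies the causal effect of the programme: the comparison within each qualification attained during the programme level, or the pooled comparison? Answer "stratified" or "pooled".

pooled

Provider 1 is higher inside every qualification attained during the programme stratum but Provider 2 is higher in aggregate. Whether to stratify depends on how qualification attained during the programme relates to the programme.
Qualification attained during the programme lies on the pathway programme → qualification attained during the programme → outcome, so adjusting for it blocks the indirect effect. For the total causal effect of programme, use the unadjusted pooled rates.
Pooled: Provider 1 39.4% vs Provider 2 72.2%; Provider 2 is higher overall.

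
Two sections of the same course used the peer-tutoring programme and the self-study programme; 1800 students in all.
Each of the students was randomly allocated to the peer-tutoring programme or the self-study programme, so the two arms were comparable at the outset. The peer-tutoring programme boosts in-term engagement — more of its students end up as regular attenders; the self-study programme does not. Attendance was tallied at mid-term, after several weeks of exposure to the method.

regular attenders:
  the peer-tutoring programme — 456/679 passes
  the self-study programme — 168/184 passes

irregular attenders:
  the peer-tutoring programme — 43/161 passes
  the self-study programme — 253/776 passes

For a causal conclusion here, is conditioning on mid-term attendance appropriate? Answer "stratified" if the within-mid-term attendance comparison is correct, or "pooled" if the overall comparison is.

pooled

Mid-term attendance is recorded after the teaching method and is itself shifted by it — it sits on the causal path from teaching method to outcome. Conditioning on a mediator would strip out part of the effect we want; the pooled comparison gives the total causal effect.
Pooled: the peer-tutoring programme 59.4% vs the self-study programme 43.9%; the peer-tutoring programme is higher overall.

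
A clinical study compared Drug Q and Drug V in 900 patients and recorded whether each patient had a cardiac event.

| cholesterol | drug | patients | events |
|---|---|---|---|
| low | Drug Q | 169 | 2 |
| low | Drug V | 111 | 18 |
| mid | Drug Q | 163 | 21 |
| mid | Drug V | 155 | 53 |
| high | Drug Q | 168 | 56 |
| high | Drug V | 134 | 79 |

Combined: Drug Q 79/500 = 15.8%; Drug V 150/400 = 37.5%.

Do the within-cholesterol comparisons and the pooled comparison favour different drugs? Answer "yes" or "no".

Within each cholesterol level (low 1.2% vs 16.2%; mid 12.9% vs 34.2%; high 33.3% vs 59.0%), Drug Q has the lower rate every time. Pooled: 15.8% vs 37.5% — Drug Q has the lower rate overall. They agree.

no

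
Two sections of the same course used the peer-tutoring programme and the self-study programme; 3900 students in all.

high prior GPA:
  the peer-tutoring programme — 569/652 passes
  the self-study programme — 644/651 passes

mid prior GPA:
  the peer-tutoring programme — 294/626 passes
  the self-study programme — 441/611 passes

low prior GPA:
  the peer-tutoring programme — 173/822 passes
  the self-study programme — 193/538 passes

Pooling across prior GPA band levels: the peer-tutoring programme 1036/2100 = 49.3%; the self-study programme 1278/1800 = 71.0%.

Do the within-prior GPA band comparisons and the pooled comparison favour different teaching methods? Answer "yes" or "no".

Within each prior GPA band level (high prior GPA 87.3% vs 98.9%; mid prior GPA 47.0% vs 72.2%; low prior GPA 21.0% vs 35.9%), the self-study programme has the higher rate every time. Pooled: 49.3% vs 71.0% — the self-study programme has the higher rate overall. They agree.

no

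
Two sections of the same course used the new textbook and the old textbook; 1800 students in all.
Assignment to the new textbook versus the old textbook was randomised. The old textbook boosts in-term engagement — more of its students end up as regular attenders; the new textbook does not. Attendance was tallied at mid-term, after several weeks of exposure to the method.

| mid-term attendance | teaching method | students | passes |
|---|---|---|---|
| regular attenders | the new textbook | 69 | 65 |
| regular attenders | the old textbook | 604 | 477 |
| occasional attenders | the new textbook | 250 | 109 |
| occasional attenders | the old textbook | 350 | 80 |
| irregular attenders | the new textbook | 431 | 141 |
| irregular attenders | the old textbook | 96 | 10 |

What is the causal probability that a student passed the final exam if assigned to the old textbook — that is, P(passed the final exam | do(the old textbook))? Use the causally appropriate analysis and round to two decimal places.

0.54

The stratified and pooled comparisons disagree (the new textbook wins within each mid-term attendance; the old textbook wins overall), so the answer turns on the causal role of mid-term attendance.
The distribution of mid-term attendance is itself part of what the teaching method does — it is an intermediate outcome. Holding it fixed would remove that part of the effect; the total effect is the pooled difference.
So P(outcome | do(the old textbook)) is just the pooled rate for the old textbook: 567/1050 = 0.540.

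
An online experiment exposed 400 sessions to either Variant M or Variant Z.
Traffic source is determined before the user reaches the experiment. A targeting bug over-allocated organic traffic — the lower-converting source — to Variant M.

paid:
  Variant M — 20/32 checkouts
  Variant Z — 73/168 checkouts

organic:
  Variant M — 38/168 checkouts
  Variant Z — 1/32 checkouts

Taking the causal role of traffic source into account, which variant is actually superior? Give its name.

Variant M

Nothing the variant does changes traffic source; the imbalance is an allocation artefact. With traffic source also predicting the outcome, the pooled figure is confounded, and the within-stratum comparison is the causal one.
Within each level — paid: 62.5% vs 43.5%; organic: 22.6% vs 3.1% — Variant M is higher every time.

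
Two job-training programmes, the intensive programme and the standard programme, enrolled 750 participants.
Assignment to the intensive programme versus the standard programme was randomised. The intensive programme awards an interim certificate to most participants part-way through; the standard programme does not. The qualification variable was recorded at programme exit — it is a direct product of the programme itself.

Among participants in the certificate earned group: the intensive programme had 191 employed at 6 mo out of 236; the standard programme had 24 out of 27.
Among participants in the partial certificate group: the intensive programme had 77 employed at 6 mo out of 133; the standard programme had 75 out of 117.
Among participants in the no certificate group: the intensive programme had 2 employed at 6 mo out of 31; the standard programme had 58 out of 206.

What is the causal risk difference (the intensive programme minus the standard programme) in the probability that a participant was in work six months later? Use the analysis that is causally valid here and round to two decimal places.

+0.23

Qualification attained during the programme is recorded after the programme and is itself shifted by it — it sits on the causal path from programme to outcome. Conditioning on a mediator would strip out part of the effect we want; the pooled comparison gives the total causal effect.
The causal difference is the pooled difference: 0.675 − 0.449 = +0.226.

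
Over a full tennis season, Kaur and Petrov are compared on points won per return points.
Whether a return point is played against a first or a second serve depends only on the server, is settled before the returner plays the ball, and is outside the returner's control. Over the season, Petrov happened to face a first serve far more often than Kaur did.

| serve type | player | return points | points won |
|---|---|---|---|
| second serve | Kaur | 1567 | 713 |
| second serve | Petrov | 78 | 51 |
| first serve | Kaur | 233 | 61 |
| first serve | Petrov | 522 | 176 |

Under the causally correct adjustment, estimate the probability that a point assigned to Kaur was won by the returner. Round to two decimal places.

The serve type-specific comparison favours Petrov throughout, but the pooled figures favour Kaur. The question is whether to condition on serve type.
Serve type differs across players for reasons unrelated to any effect of the player itself, and it separately predicts the outcome — a classic confounder. We must compare within serve type levels.
Standardising Kaur to the population serve type mix: 0.685·713/1567 + 0.315·61/233 = 0.394.

0.39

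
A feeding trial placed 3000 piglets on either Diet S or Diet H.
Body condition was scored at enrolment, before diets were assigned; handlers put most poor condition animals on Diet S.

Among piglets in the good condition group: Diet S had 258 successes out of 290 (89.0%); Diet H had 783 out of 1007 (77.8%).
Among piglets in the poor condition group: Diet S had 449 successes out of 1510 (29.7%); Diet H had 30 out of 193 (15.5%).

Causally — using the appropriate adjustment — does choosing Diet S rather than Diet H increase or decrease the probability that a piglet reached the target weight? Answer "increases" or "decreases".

Within every starting body condition level Diet S has the higher rate, yet pooled Diet H does — Simpson's reversal.
Starting body condition differs across diets for reasons unrelated to any effect of the diet itself, and it separately predicts the outcome — a classic confounder. We must compare within starting body condition levels.
Within each level — good condition: 89.0% vs 77.8%; poor condition: 29.7% vs 15.5% — Diet S is higher every time.

increases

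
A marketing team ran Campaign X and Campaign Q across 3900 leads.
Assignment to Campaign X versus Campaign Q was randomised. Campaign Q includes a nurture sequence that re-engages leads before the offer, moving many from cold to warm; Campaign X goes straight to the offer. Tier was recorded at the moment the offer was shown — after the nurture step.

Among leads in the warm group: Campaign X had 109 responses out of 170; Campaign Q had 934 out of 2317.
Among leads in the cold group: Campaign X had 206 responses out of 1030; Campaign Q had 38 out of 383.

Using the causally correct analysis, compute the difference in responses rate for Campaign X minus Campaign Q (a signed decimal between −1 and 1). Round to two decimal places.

Within every engagement tier level Campaign X has the higher rate, yet pooled Campaign Q does — Simpson's reversal.
Engagement tier is recorded after the campaign and is itself shifted by it — it sits on the causal path from campaign to outcome. Conditioning on a mediator would strip out part of the effect we want; the pooled comparison gives the total causal effect.
The causal difference is the pooled difference: 0.263 − 0.360 = -0.098.

-0.10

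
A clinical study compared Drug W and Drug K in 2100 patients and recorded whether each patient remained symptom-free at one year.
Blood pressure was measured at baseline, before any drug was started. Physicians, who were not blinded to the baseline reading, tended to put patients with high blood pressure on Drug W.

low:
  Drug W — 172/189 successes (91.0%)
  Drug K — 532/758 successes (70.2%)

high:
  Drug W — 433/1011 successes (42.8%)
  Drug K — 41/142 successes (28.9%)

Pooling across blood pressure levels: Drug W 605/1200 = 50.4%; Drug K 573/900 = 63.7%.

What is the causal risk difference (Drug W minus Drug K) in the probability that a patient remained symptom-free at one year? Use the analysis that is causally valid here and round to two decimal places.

The stratified and pooled comparisons disagree (Drug W wins within each blood pressure; Drug K wins overall), so the answer turns on the causal role of blood pressure.
Since blood pressure is a pre-existing factor (not a product of the drug) and it affects the outcome on its own, it is a confounder. The stratified rates, not the pooled rate, identify the causal effect.
Adjusting over the population distribution of blood pressure: 0.451·(0.910−0.702) + 0.549·(0.428−0.289) = +0.171.

+0.17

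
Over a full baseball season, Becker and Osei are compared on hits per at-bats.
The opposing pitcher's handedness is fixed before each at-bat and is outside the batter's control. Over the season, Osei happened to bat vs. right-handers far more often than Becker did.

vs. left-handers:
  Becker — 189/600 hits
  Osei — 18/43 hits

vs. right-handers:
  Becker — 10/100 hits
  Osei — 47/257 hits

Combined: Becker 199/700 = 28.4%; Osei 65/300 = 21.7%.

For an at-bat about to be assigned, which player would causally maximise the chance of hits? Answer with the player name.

Within every pitcher handedness level Osei has the higher rate, yet pooled Becker does — Simpson's reversal.
Pitcher handedness differs across players for reasons unrelated to any effect of the player itself, and it separately predicts the outcome — a classic confounder. We must compare within pitcher handedness levels.
Within each level — vs. left-handers: 31.5% vs 41.9%; vs. right-handers: 10.0% vs 18.3% — Osei is higher every time.

Osei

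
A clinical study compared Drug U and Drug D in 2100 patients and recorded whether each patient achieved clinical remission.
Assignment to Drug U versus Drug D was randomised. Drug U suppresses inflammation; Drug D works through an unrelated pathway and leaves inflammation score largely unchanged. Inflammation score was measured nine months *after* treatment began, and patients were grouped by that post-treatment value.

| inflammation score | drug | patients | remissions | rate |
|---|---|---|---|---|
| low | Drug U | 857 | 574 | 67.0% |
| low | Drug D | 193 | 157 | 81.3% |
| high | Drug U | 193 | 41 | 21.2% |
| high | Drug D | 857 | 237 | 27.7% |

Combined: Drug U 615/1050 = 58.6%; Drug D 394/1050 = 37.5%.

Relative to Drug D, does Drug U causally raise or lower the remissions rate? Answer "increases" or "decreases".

increases

The inflammation score-specific comparison favours Drug D throughout, but the pooled figures favour Drug U. The question is whether to condition on inflammation score.
Because the drug influences inflammation score, inflammation score is a post-treatment mediator, not a confounder. Stratifying on it would bias the estimate; the causal effect is the crude pooled difference.
Pooled: Drug U 58.6% vs Drug D 37.5%; Drug U is higher overall.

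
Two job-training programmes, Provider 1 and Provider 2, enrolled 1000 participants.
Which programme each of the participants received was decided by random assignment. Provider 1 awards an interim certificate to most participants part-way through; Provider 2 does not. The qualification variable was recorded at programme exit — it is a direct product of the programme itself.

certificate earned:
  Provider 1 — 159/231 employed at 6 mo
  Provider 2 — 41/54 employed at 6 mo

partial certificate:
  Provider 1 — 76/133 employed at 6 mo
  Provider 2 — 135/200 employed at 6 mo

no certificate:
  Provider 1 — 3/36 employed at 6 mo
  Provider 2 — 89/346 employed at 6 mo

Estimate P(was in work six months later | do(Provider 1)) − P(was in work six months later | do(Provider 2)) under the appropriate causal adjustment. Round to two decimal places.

+0.15

The stratified and pooled comparisons disagree (Provider 2 wins within each qualification attained during the programme; Provider 1 wins overall), so the answer turns on the causal role of qualification attained during the programme.
The distribution of qualification attained during the programme is itself part of what the programme does — it is an intermediate outcome. Holding it fixed would remove that part of the effect; the total effect is the pooled difference.
The causal difference is the pooled difference: 0.595 − 0.442 = +0.153.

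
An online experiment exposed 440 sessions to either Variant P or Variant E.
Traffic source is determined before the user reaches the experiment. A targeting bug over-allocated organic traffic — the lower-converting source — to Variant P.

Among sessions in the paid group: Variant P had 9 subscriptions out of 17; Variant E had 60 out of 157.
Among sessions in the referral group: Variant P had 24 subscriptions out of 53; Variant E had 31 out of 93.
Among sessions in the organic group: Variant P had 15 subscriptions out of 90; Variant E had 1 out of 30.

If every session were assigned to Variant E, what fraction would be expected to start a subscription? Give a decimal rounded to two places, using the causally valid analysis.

0.27

Nothing the variant does changes traffic source; the imbalance is an allocation artefact. With traffic source also predicting the outcome, the pooled figure is confounded, and the within-stratum comparison is the causal one.
Standardising Variant E to the population traffic source mix: 0.395·60/157 + 0.332·31/93 + 0.273·1/30 = 0.271.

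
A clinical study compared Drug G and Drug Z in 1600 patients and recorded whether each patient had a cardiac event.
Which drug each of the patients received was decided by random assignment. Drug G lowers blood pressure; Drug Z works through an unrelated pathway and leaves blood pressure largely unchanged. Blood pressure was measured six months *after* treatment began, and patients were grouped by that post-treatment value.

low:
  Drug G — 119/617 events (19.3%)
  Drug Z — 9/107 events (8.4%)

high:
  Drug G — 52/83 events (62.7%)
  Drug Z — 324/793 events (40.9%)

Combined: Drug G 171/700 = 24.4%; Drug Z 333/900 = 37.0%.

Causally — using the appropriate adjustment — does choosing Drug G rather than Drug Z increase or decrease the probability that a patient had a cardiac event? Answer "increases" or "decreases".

decreases

The blood pressure-specific comparison favours Drug Z throughout, but the pooled figures favour Drug G. The question is whether to condition on blood pressure.
Stratifying would compare drugs among patients the drugs themselves sorted into blood pressure groups — a form of selection on an intermediate. The unconditioned pooled rates give the total causal effect.
Pooled: Drug G 24.4% vs Drug Z 37.0%; Drug G is lower overall.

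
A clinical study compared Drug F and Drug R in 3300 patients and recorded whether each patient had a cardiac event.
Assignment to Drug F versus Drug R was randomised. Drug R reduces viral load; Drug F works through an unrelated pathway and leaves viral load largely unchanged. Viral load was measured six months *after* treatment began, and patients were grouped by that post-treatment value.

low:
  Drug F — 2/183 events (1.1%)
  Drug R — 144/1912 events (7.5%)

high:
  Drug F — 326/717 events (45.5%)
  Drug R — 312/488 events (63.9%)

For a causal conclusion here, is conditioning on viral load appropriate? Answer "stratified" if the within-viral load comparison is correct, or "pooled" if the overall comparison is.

Within every viral load level Drug F has the lower rate, yet pooled Drug R does — Simpson's reversal.
Because the drug influences viral load, viral load is a post-treatment mediator, not a confounder. Stratifying on it would bias the estimate; the causal effect is the crude pooled difference.
Pooled: Drug F 36.4% vs Drug R 19.0%; Drug R is lower overall.

pooled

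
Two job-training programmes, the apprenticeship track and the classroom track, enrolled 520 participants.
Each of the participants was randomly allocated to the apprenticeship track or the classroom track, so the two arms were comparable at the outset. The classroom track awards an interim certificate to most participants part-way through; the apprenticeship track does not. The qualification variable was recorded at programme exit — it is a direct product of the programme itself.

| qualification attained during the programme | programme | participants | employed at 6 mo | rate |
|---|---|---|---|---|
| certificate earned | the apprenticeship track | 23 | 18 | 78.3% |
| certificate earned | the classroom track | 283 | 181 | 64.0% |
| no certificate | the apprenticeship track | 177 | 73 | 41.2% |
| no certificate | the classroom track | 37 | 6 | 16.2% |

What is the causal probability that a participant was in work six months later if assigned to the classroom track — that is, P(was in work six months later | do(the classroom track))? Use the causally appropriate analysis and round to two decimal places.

Qualification attained during the programme is downstream of the programme. One should not condition on a consequence of treatment, so the overall rates are the right comparison.
So P(outcome | do(the classroom track)) is just the pooled rate for the classroom track: 187/320 = 0.584.

0.58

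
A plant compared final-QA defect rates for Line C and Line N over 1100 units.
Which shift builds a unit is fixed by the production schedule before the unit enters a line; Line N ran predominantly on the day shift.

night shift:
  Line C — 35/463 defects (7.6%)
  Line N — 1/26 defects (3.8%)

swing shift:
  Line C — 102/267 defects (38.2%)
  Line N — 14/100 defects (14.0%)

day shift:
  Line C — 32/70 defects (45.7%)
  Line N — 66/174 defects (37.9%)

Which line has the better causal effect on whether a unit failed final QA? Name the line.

Line N

Line N is lower inside every shift stratum but Line C is lower in aggregate. Whether to stratify depends on how shift relates to the line.
The imbalance in shift arose from how units were allocated, not from anything the line did; and shift independently affects the outcome. The pooled gap is confounded — condition on shift.
Within each level — night shift: 7.6% vs 3.8%; swing shift: 38.2% vs 14.0%; day shift: 45.7% vs 37.9% — Line N is lower every time.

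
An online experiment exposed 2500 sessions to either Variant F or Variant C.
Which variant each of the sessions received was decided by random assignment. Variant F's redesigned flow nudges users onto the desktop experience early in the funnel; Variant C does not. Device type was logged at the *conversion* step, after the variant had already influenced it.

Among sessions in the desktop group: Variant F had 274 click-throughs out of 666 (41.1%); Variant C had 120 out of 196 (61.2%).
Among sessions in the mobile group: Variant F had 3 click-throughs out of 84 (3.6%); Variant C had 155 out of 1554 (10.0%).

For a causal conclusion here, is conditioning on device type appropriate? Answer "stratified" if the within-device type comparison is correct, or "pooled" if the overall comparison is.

pooled

Variant C is higher inside every device type stratum but Variant F is higher in aggregate. Whether to stratify depends on how device type relates to the variant.
Device type here is a post-treatment variable shaped by the variant; conditioning on it would introduce bias rather than remove it. The overall comparison is the causal one.
Pooled: Variant F 36.9% vs Variant C 15.7%; Variant F is higher overall.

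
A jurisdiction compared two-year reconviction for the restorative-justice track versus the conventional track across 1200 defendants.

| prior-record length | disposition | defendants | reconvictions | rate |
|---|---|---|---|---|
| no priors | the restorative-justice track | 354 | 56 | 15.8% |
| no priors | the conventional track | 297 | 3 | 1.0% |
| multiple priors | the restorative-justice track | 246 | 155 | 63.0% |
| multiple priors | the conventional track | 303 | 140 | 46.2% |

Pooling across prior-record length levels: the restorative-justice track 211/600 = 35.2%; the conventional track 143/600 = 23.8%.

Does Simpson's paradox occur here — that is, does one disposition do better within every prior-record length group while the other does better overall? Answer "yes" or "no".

no

Within each prior-record length level (no priors 15.8% vs 1.0%; multiple priors 63.0% vs 46.2%), the conventional track has the lower rate every time. Pooled: 35.2% vs 23.8% — the conventional track has the lower rate overall. They agree.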